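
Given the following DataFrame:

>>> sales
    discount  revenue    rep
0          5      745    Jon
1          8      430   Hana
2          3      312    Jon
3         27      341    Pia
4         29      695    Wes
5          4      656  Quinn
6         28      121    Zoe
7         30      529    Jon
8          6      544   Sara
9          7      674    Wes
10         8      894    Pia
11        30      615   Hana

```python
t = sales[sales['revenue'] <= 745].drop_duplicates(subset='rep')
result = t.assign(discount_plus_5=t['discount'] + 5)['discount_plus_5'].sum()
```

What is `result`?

filter rows where revenue <= 745:
    discount  revenue    rep
0          5      745    Jon
1          8      430   Hana
2          3      312    Jon
3         27      341    Pia
4         29      695    Wes
5          4      656  Quinn
6         28      121    Zoe
7         30      529    Jon
8          6      544   Sara
9          7      674    Wes
11        30      615   Hana
drop duplicate rep (keep=first):
   discount  revenue    rep
0         5      745    Jon
1         8      430   Hana
3        27      341    Pia
4        29      695    Wes
5         4      656  Quinn
6        28      121    Zoe
8         6      544   Sara
add column discount_plus_5 = t['discount'] + 5:
   discount  revenue    rep  discount_plus_5
0         5      745    Jon               10
1         8      430   Hana               13
3        27      341    Pia               32
4        29      695    Wes               34
5         4      656  Quinn                9
6        28      121    Zoe               33
8         6      544   Sara               11
Reading off the sum of column 'discount_plus_5', we get 142.

142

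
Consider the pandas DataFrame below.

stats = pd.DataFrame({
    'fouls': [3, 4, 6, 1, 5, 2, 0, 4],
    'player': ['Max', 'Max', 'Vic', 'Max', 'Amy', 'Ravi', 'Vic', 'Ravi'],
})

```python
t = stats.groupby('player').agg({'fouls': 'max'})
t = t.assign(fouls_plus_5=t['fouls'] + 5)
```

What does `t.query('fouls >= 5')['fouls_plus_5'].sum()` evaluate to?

21

group by player, max of fouls:
        fouls
player       
Amy         5
Max         4
Ravi        4
Vic         6
add column fouls_plus_5 = t['fouls'] + 5:
        fouls  fouls_plus_5
player                     
Amy         5            10
Max         4             9
Ravi        4             9
Vic         6            11
filter rows where fouls >= 5:
        fouls  fouls_plus_5
player                     
Amy         5            10
Vic         6            11
Taking the sum of column 'fouls_plus_5' gives 21.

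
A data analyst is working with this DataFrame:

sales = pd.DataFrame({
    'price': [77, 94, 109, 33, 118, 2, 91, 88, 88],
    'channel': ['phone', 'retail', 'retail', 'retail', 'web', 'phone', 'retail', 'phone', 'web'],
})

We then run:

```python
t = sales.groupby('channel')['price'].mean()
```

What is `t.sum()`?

240.416666667

group by channel, mean of price:
channel
phone      55.666667
retail     81.750000
web       103.000000
Name: price, dtype: float64
sum of the resulting series → 240.416666667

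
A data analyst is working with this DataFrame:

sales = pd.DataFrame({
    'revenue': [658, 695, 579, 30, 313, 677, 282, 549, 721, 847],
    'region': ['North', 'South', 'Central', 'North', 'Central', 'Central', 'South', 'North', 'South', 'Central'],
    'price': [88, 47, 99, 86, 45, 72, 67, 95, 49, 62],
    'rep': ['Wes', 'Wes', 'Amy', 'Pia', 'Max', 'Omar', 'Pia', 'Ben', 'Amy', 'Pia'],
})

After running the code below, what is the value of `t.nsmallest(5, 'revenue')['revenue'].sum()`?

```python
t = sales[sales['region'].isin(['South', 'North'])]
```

2214

filter rows where region in ['South', 'North']:
   revenue region  price  rep
0      658  North     88  Wes
1      695  South     47  Wes
3       30  North     86  Pia
6      282  South     67  Pia
7      549  North     95  Ben
8      721  South     49  Amy
take 5 rows with smallest revenue:
   revenue region  price  rep
3       30  North     86  Pia
6      282  South     67  Pia
7      549  North     95  Ben
0      658  North     88  Wes
1      695  South     47  Wes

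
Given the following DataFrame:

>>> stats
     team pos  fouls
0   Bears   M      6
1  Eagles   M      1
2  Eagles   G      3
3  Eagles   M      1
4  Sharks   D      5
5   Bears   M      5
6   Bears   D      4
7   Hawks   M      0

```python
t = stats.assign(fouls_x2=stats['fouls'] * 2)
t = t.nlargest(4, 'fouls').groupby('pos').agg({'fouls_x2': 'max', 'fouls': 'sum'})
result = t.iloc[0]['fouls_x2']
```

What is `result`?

10

add column fouls_x2 = stats['fouls'] * 2:
     team pos  fouls  fouls_x2
0   Bears   M      6        12
1  Eagles   M      1         2
2  Eagles   G      3         6
3  Eagles   M      1         2
4  Sharks   D      5        10
5   Bears   M      5        10
6   Bears   D      4         8
7   Hawks   M      0         0
take 4 rows with largest fouls:
     team pos  fouls  fouls_x2
0   Bears   M      6        12
4  Sharks   D      5        10
5   Bears   M      5        10
6   Bears   D      4         8
group by pos: max(fouls_x2), sum(fouls):
     fouls_x2  fouls
pos                 
D          10      9
M          12     11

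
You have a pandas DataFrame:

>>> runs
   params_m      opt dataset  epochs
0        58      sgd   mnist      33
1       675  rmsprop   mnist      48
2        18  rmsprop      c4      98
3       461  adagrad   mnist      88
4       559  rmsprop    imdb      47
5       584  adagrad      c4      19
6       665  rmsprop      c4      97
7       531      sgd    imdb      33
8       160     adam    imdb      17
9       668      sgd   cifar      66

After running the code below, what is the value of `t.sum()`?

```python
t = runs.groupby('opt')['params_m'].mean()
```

1580.75

group by opt, mean of params_m:
opt
adagrad    522.50
adam       160.00
rmsprop    479.25
sgd        419.00
Name: params_m, dtype: float64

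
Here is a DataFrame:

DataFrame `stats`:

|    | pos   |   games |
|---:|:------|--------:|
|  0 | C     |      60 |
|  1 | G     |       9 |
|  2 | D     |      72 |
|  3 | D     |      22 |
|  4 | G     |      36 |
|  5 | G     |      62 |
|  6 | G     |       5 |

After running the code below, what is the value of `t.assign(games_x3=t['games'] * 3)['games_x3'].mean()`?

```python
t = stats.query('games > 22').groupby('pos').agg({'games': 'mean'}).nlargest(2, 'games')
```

198.0

filter rows where games > 22:
  pos  games
0   C     60
2   D     72
4   G     36
5   G     62
group by pos, mean of games:
     games
pos       
C     60.0
D     72.0
G     49.0
take 2 rows with largest games:
     games
pos       
D     72.0
C     60.0
add column games_x3 = t['games'] * 3:
     games  games_x3
pos                 
D     72.0     216.0
C     60.0     180.0
Taking the mean of column 'games_x3' gives 198.0.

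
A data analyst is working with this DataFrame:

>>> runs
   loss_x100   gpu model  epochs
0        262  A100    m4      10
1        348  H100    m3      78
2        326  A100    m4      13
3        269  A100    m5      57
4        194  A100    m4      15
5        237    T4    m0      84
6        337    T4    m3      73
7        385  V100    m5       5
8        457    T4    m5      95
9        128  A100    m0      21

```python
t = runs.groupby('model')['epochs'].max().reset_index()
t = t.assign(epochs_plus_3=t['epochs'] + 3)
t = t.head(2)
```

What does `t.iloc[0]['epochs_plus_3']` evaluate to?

group by model, max of epochs:
model
m0    84
m3    78
m4    15
m5    95
Name: epochs, dtype: int64
reset_index():
  model  epochs
0    m0      84
1    m3      78
2    m4      15
3    m5      95
add column epochs_plus_3 = t['epochs'] + 3:
  model  epochs  epochs_plus_3
0    m0      84             87
1    m3      78             81
2    m4      15             18
3    m5      95             98
take first 2 rows:
  model  epochs  epochs_plus_3
0    m0      84             87
1    m3      78             81
The value at position 0, column 'epochs_plus_3' is 87.

87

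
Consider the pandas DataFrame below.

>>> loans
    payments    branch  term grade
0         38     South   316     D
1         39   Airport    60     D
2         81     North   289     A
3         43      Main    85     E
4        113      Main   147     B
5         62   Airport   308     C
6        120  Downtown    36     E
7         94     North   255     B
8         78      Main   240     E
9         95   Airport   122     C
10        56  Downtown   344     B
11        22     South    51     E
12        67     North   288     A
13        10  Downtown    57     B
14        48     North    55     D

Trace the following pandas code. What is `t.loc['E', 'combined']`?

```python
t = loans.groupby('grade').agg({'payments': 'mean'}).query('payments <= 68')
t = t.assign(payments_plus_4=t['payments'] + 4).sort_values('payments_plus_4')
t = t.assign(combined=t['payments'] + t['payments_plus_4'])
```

135.5

group by grade, mean of payments:
        payments
grade           
A      74.000000
B      68.250000
C      78.500000
D      41.666667
E      65.750000
filter rows where payments <= 68:
        payments
grade           
D      41.666667
E      65.750000
add column payments_plus_4 = t['payments'] + 4:
        payments  payments_plus_4
grade                            
D      41.666667        45.666667
E      65.750000        69.750000
sort by payments_plus_4:
        payments  payments_plus_4
grade                            
D      41.666667        45.666667
E      65.750000        69.750000
add column combined = t['payments'] + t['payments_plus_4']:
        payments  payments_plus_4    combined
grade                                        
D      41.666667        45.666667   87.333333
E      65.750000        69.750000  135.500000
Taking the value at row 'E', column 'combined' gives 135.5.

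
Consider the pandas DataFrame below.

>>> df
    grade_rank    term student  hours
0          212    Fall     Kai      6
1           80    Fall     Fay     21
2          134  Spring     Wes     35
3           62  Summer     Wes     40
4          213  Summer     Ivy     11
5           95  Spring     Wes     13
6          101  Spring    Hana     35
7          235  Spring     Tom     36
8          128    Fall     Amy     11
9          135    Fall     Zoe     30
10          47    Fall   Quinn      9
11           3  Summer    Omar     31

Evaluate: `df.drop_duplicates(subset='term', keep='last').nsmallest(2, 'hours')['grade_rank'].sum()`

50

drop duplicate term (keep=last):
    grade_rank    term student  hours
7          235  Spring     Tom     36
10          47    Fall   Quinn      9
11           3  Summer    Omar     31
take 2 rows with smallest hours:
    grade_rank    term student  hours
10          47    Fall   Quinn      9
11           3  Summer    Omar     31
Hence 50.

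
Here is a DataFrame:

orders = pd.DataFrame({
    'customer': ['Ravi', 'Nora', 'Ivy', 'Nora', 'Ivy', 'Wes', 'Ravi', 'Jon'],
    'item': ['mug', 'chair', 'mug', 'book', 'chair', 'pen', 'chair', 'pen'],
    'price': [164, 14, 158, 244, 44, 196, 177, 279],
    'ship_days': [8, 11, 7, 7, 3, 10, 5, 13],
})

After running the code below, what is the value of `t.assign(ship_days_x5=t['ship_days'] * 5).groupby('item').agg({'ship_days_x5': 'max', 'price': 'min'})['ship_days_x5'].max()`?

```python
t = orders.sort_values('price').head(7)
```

sort by price:
  customer   item  price  ship_days
1     Nora  chair     14         11
4      Ivy  chair     44          3
2      Ivy    mug    158          7
0     Ravi    mug    164          8
6     Ravi  chair    177          5
5      Wes    pen    196         10
3     Nora   book    244          7
7      Jon    pen    279         13
take first 7 rows:
  customer   item  price  ship_days
1     Nora  chair     14         11
4      Ivy  chair     44          3
2      Ivy    mug    158          7
0     Ravi    mug    164          8
6     Ravi  chair    177          5
5      Wes    pen    196         10
3     Nora   book    244          7
add column ship_days_x5 = t['ship_days'] * 5:
  customer   item  price  ship_days  ship_days_x5
1     Nora  chair     14         11            55
4      Ivy  chair     44          3            15
2      Ivy    mug    158          7            35
0     Ravi    mug    164          8            40
6     Ravi  chair    177          5            25
5      Wes    pen    196         10            50
3     Nora   book    244          7            35
group by item: max(ship_days_x5), min(price):
       ship_days_x5  price
item                      
book             35    244
chair            55     14
mug              40    158
pen              50    196
So max() = 55.

55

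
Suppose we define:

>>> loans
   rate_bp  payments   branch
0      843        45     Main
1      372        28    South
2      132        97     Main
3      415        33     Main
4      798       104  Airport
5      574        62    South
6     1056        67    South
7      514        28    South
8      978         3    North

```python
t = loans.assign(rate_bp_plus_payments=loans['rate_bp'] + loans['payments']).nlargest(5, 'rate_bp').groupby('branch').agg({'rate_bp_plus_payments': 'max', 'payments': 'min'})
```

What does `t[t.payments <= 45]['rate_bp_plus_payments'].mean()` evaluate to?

934.5

add column rate_bp_plus_payments = loans['rate_bp'] + loans['payments']:
   rate_bp  payments   branch  rate_bp_plus_payments
0      843        45     Main                    888
1      372        28    South                    400
2      132        97     Main                    229
3      415        33     Main                    448
4      798       104  Airport                    902
5      574        62    South                    636
6     1056        67    South                   1123
7      514        28    South                    542
8      978         3    North                    981
take 5 rows with largest rate_bp:
   rate_bp  payments   branch  rate_bp_plus_payments
6     1056        67    South                   1123
8      978         3    North                    981
0      843        45     Main                    888
4      798       104  Airport                    902
5      574        62    South                    636
group by branch: max(rate_bp_plus_payments), min(payments):
         rate_bp_plus_payments  payments
branch                                  
Airport                    902       104
Main                       888        45
North                      981         3
South                     1123        62
filter rows where payments <= 45:
        rate_bp_plus_payments  payments
branch                                 
Main                      888        45
North                     981         3
Taking the mean of column 'rate_bp_plus_payments' gives 934.5.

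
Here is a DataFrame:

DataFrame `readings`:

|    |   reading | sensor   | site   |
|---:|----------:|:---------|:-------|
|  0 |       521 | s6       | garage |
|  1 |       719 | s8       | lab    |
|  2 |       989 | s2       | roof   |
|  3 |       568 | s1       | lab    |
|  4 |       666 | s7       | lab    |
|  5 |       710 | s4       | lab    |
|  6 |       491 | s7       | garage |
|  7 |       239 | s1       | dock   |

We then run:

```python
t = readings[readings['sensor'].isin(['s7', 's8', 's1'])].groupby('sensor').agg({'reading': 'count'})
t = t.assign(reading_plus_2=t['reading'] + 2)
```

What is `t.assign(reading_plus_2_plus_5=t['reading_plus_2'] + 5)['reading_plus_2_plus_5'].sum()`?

filter rows where sensor in ['s7', 's8', 's1']:
   reading sensor    site
1      719     s8     lab
3      568     s1     lab
4      666     s7     lab
6      491     s7  garage
7      239     s1    dock
group by sensor, count of reading:
        reading
sensor         
s1            2
s7            2
s8            1
add column reading_plus_2 = t['reading'] + 2:
        reading  reading_plus_2
sensor                         
s1            2               4
s7            2               4
s8            1               3
add column reading_plus_2_plus_5 = t['reading_plus_2'] + 5:
        reading  reading_plus_2  reading_plus_2_plus_5
sensor                                                
s1            2               4                      9
s7            2               4                      9
s8            1               3                      8
Reading off the sum of column 'reading_plus_2_plus_5', we get 26.

26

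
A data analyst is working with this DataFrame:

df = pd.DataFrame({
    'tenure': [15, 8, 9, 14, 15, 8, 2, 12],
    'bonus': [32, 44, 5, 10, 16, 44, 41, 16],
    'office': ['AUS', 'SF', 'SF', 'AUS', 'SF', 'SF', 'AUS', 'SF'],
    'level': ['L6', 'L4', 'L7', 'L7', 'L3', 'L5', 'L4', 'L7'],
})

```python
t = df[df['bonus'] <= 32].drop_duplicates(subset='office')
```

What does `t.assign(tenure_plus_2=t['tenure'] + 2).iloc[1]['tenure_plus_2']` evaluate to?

filter rows where bonus <= 32:
   tenure  bonus office level
0      15     32    AUS    L6
2       9      5     SF    L7
3      14     10    AUS    L7
4      15     16     SF    L3
7      12     16     SF    L7
drop duplicate office (keep=first):
   tenure  bonus office level
0      15     32    AUS    L6
2       9      5     SF    L7
add column tenure_plus_2 = t['tenure'] + 2:
   tenure  bonus office level  tenure_plus_2
0      15     32    AUS    L6             17
2       9      5     SF    L7             11
Then the value at position 1, column 'tenure_plus_2': 11

11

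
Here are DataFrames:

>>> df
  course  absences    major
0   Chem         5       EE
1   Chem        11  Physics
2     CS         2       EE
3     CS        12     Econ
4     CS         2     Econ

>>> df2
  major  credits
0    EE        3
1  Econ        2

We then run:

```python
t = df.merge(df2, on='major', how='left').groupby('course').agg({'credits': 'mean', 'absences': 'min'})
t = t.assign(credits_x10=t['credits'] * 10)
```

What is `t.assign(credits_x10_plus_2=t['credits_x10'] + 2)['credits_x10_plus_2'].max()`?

merge on 'major' (how='left') → 5 rows:
  course  absences    major  credits
0   Chem         5       EE      3.0
1   Chem        11  Physics      NaN
2     CS         2       EE      3.0
3     CS        12     Econ      2.0
4     CS         2     Econ      2.0
group by course: mean(credits), min(absences):
         credits  absences
course                    
CS      2.333333         2
Chem    3.000000         5
add column credits_x10 = t['credits'] * 10:
         credits  absences  credits_x10
course                                 
CS      2.333333         2    23.333333
Chem    3.000000         5    30.000000
add column credits_x10_plus_2 = t['credits_x10'] + 2:
         credits  absences  credits_x10  credits_x10_plus_2
course                                                     
CS      2.333333         2    23.333333           25.333333
Chem    3.000000         5    30.000000           32.000000
Finally, max of column 'credits_x10_plus_2' = 32.0.

32.0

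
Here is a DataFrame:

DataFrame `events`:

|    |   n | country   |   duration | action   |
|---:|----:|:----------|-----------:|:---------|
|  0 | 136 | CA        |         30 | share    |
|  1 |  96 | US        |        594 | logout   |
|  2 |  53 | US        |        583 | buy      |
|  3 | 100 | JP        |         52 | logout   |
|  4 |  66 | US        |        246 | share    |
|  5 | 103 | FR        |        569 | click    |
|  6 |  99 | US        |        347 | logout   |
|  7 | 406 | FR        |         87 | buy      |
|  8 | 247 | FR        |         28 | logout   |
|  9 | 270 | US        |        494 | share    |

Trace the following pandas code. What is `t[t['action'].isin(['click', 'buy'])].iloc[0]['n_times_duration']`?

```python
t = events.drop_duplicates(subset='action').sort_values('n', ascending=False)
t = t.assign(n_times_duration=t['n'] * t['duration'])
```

drop duplicate action (keep=first):
     n country  duration  action
0  136      CA        30   share
1   96      US       594  logout
2   53      US       583     buy
5  103      FR       569   click
sort by n descending:
     n country  duration  action
0  136      CA        30   share
5  103      FR       569   click
1   96      US       594  logout
2   53      US       583     buy
add column n_times_duration = t['n'] * t['duration']:
     n country  duration  action  n_times_duration
0  136      CA        30   share              4080
5  103      FR       569   click             58607
1   96      US       594  logout             57024
2   53      US       583     buy             30899
filter rows where action in ['click', 'buy']:
     n country  duration action  n_times_duration
5  103      FR       569  click             58607
2   53      US       583    buy             30899
Finally, value at position 0, column 'n_times_duration' = 58607.

58607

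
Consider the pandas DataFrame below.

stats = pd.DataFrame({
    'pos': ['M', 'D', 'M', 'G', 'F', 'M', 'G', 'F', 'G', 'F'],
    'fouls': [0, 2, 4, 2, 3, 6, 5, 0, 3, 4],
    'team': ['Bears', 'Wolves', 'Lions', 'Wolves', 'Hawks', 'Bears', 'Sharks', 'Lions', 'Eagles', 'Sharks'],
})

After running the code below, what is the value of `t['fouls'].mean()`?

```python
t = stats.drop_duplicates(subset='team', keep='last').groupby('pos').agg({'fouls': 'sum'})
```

drop duplicate team (keep=last):
  pos  fouls    team
3   G      2  Wolves
4   F      3   Hawks
5   M      6   Bears
7   F      0   Lions
8   G      3  Eagles
9   F      4  Sharks
group by pos, sum of fouls:
     fouls
pos       
F        7
G        5
M        6

6.0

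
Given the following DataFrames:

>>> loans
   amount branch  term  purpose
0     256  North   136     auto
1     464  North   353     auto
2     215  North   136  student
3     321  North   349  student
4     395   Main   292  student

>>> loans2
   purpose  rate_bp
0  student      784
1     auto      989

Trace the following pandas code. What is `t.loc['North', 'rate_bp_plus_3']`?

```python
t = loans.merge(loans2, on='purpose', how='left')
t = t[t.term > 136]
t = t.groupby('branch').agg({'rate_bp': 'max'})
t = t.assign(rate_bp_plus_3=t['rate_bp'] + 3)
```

merge on 'purpose' (how='left') → 5 rows:
   amount branch  term  purpose  rate_bp
0     256  North   136     auto      989
1     464  North   353     auto      989
2     215  North   136  student      784
3     321  North   349  student      784
4     395   Main   292  student      784
filter rows where term > 136:
   amount branch  term  purpose  rate_bp
1     464  North   353     auto      989
3     321  North   349  student      784
4     395   Main   292  student      784
group by branch, max of rate_bp:
        rate_bp
branch         
Main        784
North       989
add column rate_bp_plus_3 = t['rate_bp'] + 3:
        rate_bp  rate_bp_plus_3
branch                         
Main        784             787
North       989             992
value at row 'North', column 'rate_bp_plus_3' → 992

992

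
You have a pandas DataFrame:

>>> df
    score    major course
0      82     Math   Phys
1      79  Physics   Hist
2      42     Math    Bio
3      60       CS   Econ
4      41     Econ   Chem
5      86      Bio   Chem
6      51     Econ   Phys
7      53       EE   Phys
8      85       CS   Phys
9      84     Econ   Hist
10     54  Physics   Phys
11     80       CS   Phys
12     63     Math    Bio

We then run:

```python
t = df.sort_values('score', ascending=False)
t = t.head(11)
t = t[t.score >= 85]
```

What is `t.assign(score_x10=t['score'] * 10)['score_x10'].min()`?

850

sort by score descending:
    score    major course
5      86      Bio   Chem
8      85       CS   Phys
9      84     Econ   Hist
0      82     Math   Phys
11     80       CS   Phys
1      79  Physics   Hist
12     63     Math    Bio
3      60       CS   Econ
10     54  Physics   Phys
7      53       EE   Phys
6      51     Econ   Phys
2      42     Math    Bio
4      41     Econ   Chem
take first 11 rows:
    score    major course
5      86      Bio   Chem
8      85       CS   Phys
9      84     Econ   Hist
0      82     Math   Phys
11     80       CS   Phys
1      79  Physics   Hist
12     63     Math    Bio
3      60       CS   Econ
10     54  Physics   Phys
7      53       EE   Phys
6      51     Econ   Phys
filter rows where score >= 85:
   score major course
5     86   Bio   Chem
8     85    CS   Phys
add column score_x10 = t['score'] * 10:
   score major course  score_x10
5     86   Bio   Chem        860
8     85    CS   Phys        850
The min of column 'score_x10' is 850.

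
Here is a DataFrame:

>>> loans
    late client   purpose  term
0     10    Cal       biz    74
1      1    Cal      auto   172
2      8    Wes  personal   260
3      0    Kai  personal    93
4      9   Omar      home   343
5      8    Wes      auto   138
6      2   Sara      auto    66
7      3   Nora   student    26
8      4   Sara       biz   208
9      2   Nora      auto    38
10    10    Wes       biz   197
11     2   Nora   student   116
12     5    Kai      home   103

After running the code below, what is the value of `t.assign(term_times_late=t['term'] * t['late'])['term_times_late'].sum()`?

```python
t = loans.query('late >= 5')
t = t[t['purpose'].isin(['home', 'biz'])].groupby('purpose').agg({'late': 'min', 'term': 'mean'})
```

filter rows where late >= 5:
    late client   purpose  term
0     10    Cal       biz    74
2      8    Wes  personal   260
4      9   Omar      home   343
5      8    Wes      auto   138
10    10    Wes       biz   197
12     5    Kai      home   103
filter rows where purpose in ['home', 'biz']:
    late client purpose  term
0     10    Cal     biz    74
4      9   Omar    home   343
10    10    Wes     biz   197
12     5    Kai    home   103
group by purpose: min(late), mean(term):
         late   term
purpose             
biz        10  135.5
home        5  223.0
add column term_times_late = t['term'] * t['late']:
         late   term  term_times_late
purpose                              
biz        10  135.5           1355.0
home        5  223.0           1115.0
Then the sum of column 'term_times_late': 2470.0

2470.0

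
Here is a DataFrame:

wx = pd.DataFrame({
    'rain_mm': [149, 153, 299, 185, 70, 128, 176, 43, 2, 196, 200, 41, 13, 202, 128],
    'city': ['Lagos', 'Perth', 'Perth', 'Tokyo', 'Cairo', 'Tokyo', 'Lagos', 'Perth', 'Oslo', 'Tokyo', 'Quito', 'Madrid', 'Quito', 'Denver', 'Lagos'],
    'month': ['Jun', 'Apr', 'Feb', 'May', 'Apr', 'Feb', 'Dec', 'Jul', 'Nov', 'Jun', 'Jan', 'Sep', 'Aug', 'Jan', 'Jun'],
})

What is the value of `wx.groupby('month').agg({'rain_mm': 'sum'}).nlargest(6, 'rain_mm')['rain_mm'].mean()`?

group by month, sum of rain_mm:
       rain_mm
month         
Apr        223
Aug         13
Dec        176
Feb        427
Jan        402
Jul         43
Jun        473
May        185
Nov          2
Sep         41
take 6 rows with largest rain_mm:
       rain_mm
month         
Jun        473
Feb        427
Jan        402
Apr        223
May        185
Dec        176

314.333333333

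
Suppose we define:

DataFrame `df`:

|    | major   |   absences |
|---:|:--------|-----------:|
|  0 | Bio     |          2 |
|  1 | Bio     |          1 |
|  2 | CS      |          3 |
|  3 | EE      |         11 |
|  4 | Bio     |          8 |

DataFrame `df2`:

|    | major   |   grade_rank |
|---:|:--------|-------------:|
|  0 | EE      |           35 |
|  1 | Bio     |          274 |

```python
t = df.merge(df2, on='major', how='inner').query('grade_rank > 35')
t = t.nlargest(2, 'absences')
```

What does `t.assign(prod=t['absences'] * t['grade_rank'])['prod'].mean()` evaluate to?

merge on 'major' (how='inner') → 4 rows:
  major  absences  grade_rank
0   Bio         2         274
1   Bio         1         274
2    EE        11          35
3   Bio         8         274
filter rows where grade_rank > 35:
  major  absences  grade_rank
0   Bio         2         274
1   Bio         1         274
3   Bio         8         274
take 2 rows with largest absences:
  major  absences  grade_rank
3   Bio         8         274
0   Bio         2         274
add column prod = t['absences'] * t['grade_rank']:
  major  absences  grade_rank  prod
3   Bio         8         274  2192
0   Bio         2         274   548

1370.0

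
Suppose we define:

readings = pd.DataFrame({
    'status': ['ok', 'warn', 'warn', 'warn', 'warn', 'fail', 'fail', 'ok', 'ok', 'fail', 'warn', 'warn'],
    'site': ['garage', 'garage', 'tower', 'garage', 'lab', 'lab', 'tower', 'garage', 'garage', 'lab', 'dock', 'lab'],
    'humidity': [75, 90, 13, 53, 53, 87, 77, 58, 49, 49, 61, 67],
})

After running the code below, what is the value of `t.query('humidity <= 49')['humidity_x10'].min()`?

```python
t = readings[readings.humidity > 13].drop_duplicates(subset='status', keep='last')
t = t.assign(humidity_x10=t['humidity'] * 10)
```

filter rows where humidity > 13:
   status    site  humidity
0      ok  garage        75
1    warn  garage        90
3    warn  garage        53
4    warn     lab        53
5    fail     lab        87
6    fail   tower        77
7      ok  garage        58
8      ok  garage        49
9    fail     lab        49
10   warn    dock        61
11   warn     lab        67
drop duplicate status (keep=last):
   status    site  humidity
8      ok  garage        49
9    fail     lab        49
11   warn     lab        67
add column humidity_x10 = t['humidity'] * 10:
   status    site  humidity  humidity_x10
8      ok  garage        49           490
9    fail     lab        49           490
11   warn     lab        67           670
filter rows where humidity <= 49:
  status    site  humidity  humidity_x10
8     ok  garage        49           490
9   fail     lab        49           490
Finally, min of column 'humidity_x10' = 490.

490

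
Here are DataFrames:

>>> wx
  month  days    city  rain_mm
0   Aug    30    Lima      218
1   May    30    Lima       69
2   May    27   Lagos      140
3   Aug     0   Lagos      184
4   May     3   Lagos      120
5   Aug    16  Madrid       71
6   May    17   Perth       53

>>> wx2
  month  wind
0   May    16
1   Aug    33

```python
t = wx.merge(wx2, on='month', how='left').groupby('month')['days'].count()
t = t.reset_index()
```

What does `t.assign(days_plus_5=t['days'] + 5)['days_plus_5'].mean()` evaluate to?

8.5

merge on 'month' (how='left') → 7 rows:
  month  days    city  rain_mm  wind
0   Aug    30    Lima      218    33
1   May    30    Lima       69    16
2   May    27   Lagos      140    16
3   Aug     0   Lagos      184    33
4   May     3   Lagos      120    16
5   Aug    16  Madrid       71    33
6   May    17   Perth       53    16
group by month, count of days:
month
Aug    3
May    4
Name: days, dtype: int64
reset_index():
  month  days
0   Aug     3
1   May     4
add column days_plus_5 = t['days'] + 5:
  month  days  days_plus_5
0   Aug     3            8
1   May     4            9
Finally, mean of column 'days_plus_5' = 8.5.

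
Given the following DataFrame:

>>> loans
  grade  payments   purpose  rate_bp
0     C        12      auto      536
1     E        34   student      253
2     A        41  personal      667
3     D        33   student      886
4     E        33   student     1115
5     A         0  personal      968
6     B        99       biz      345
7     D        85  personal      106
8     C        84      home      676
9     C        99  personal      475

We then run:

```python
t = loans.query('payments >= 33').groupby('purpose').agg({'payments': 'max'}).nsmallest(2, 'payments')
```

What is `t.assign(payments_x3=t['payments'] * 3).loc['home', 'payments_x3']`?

252

filter rows where payments >= 33:
  grade  payments   purpose  rate_bp
1     E        34   student      253
2     A        41  personal      667
3     D        33   student      886
4     E        33   student     1115
6     B        99       biz      345
7     D        85  personal      106
8     C        84      home      676
9     C        99  personal      475
group by purpose, max of payments:
          payments
purpose           
biz             99
home            84
personal        99
student         34
take 2 rows with smallest payments:
         payments
purpose          
student        34
home           84
add column payments_x3 = t['payments'] * 3:
         payments  payments_x3
purpose                       
student        34          102
home           84          252
Hence 252.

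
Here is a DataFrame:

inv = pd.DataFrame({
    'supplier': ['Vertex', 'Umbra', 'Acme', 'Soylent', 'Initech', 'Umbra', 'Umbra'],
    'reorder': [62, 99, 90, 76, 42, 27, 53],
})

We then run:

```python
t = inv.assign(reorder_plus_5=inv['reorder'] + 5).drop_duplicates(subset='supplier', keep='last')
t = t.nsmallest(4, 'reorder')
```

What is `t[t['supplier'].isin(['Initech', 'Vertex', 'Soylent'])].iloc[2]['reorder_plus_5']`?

81

add column reorder_plus_5 = inv['reorder'] + 5:
  supplier  reorder  reorder_plus_5
0   Vertex       62              67
1    Umbra       99             104
2     Acme       90              95
3  Soylent       76              81
4  Initech       42              47
5    Umbra       27              32
6    Umbra       53              58
drop duplicate supplier (keep=last):
  supplier  reorder  reorder_plus_5
0   Vertex       62              67
2     Acme       90              95
3  Soylent       76              81
4  Initech       42              47
6    Umbra       53              58
take 4 rows with smallest reorder:
  supplier  reorder  reorder_plus_5
4  Initech       42              47
6    Umbra       53              58
0   Vertex       62              67
3  Soylent       76              81
filter rows where supplier in ['Initech', 'Vertex', 'Soylent']:
  supplier  reorder  reorder_plus_5
4  Initech       42              47
0   Vertex       62              67
3  Soylent       76              81
The value at position 2, column 'reorder_plus_5' is 81.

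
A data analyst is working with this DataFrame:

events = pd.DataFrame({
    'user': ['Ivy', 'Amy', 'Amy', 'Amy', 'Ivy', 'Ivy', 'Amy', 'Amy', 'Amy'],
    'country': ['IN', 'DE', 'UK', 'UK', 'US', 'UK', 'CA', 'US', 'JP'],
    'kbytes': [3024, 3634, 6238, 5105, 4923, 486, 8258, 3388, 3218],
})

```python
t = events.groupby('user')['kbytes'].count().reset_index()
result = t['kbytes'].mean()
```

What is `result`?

4.5

group by user, count of kbytes:
user
Amy    6
Ivy    3
Name: kbytes, dtype: int64
reset_index():
  user  kbytes
0  Amy       6
1  Ivy       3
The mean of column 'kbytes' is 4.5.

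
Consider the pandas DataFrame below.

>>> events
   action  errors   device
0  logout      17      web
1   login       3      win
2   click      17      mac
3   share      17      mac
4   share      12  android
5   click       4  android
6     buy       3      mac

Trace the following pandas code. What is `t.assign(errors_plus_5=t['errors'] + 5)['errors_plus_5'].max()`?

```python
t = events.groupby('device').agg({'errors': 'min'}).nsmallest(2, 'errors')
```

8

group by device, min of errors:
         errors
device         
android       4
mac           3
web          17
win           3
take 2 rows with smallest errors:
        errors
device        
mac          3
win          3
add column errors_plus_5 = t['errors'] + 5:
        errors  errors_plus_5
device                       
mac          3              8
win          3              8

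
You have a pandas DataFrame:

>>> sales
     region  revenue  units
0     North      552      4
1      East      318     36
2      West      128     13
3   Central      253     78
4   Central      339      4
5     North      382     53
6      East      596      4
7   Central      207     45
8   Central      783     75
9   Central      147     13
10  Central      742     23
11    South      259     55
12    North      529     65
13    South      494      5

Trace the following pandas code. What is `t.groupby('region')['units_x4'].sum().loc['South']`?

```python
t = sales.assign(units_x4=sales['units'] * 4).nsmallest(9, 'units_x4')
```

20

add column units_x4 = sales['units'] * 4:
     region  revenue  units  units_x4
0     North      552      4        16
1      East      318     36       144
2      West      128     13        52
3   Central      253     78       312
4   Central      339      4        16
5     North      382     53       212
6      East      596      4        16
7   Central      207     45       180
8   Central      783     75       300
9   Central      147     13        52
10  Central      742     23        92
11    South      259     55       220
12    North      529     65       260
13    South      494      5        20
take 9 rows with smallest units_x4:
     region  revenue  units  units_x4
0     North      552      4        16
4   Central      339      4        16
6      East      596      4        16
13    South      494      5        20
2      West      128     13        52
9   Central      147     13        52
10  Central      742     23        92
1      East      318     36       144
7   Central      207     45       180
group by region, sum of units_x4:
region
Central    340
East       160
North       16
South       20
West        52
Name: units_x4, dtype: int64
Finally, value at index 'South' = 20.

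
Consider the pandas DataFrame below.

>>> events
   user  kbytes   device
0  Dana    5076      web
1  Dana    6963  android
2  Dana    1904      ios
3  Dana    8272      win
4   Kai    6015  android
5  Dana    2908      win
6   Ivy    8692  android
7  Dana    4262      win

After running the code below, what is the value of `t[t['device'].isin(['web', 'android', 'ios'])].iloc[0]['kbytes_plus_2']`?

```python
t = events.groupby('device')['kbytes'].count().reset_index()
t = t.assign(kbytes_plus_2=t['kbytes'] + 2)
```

group by device, count of kbytes:
device
android    3
ios        1
web        1
win        3
Name: kbytes, dtype: int64
reset_index():
    device  kbytes
0  android       3
1      ios       1
2      web       1
3      win       3
add column kbytes_plus_2 = t['kbytes'] + 2:
    device  kbytes  kbytes_plus_2
0  android       3              5
1      ios       1              3
2      web       1              3
3      win       3              5
filter rows where device in ['web', 'android', 'ios']:
    device  kbytes  kbytes_plus_2
0  android       3              5
1      ios       1              3
2      web       1              3
Taking the value at position 0, column 'kbytes_plus_2' gives 5.

5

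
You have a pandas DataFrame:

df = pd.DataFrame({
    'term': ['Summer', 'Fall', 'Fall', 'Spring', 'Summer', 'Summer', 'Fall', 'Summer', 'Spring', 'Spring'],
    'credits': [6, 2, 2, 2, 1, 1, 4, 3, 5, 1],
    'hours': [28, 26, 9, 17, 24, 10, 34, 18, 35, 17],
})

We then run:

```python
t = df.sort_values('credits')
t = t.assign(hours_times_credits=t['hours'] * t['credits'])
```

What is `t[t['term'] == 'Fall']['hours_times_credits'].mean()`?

68.6666666667

sort by credits:
     term  credits  hours
4  Summer        1     24
5  Summer        1     10
9  Spring        1     17
1    Fall        2     26
2    Fall        2      9
3  Spring        2     17
7  Summer        3     18
6    Fall        4     34
8  Spring        5     35
0  Summer        6     28
add column hours_times_credits = t['hours'] * t['credits']:
     term  credits  hours  hours_times_credits
4  Summer        1     24                   24
5  Summer        1     10                   10
9  Spring        1     17                   17
1    Fall        2     26                   52
2    Fall        2      9                   18
3  Spring        2     17                   34
7  Summer        3     18                   54
6    Fall        4     34                  136
8  Spring        5     35                  175
0  Summer        6     28                  168
filter rows where term == 'Fall':
   term  credits  hours  hours_times_credits
1  Fall        2     26                   52
2  Fall        2      9                   18
6  Fall        4     34                  136
Taking the mean of column 'hours_times_credits' gives 68.6666666667.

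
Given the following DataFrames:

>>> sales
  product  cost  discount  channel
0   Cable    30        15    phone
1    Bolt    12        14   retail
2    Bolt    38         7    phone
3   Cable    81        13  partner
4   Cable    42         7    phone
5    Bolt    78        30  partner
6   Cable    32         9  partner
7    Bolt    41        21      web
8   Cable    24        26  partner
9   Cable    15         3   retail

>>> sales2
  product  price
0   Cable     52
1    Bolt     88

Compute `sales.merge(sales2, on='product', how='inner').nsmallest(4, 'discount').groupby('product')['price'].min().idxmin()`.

Cable

merge on 'product' (how='inner') → 10 rows:
  product  cost  discount  channel  price
0   Cable    30        15    phone     52
1    Bolt    12        14   retail     88
2    Bolt    38         7    phone     88
3   Cable    81        13  partner     52
4   Cable    42         7    phone     52
5    Bolt    78        30  partner     88
6   Cable    32         9  partner     52
7    Bolt    41        21      web     88
8   Cable    24        26  partner     52
9   Cable    15         3   retail     52
take 4 rows with smallest discount:
  product  cost  discount  channel  price
9   Cable    15         3   retail     52
2    Bolt    38         7    phone     88
4   Cable    42         7    phone     52
6   Cable    32         9  partner     52
group by product, min of price:
product
Bolt     88
Cable    52
Name: price, dtype: int64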